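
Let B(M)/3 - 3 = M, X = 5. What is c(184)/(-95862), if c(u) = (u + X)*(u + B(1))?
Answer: -6174/15977 ≈ -0.38643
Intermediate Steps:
B(M) = 9 + 3*M
c(u) = (5 + u)*(12 + u) (c(u) = (u + 5)*(u + (9 + 3*1)) = (5 + u)*(u + (9 + 3)) = (5 + u)*(u + 12) = (5 + u)*(12 + u))
c(184)/(-95862) = (60 + 184² + 17*184)/(-95862) = (60 + 33856 + 3128)*(-1/95862) = 37044*(-1/95862) = -6174/15977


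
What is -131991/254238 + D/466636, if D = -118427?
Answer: -15283399317/19772767228 ≈ -0.77295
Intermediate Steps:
-131991/254238 + D/466636 = -131991/254238 - 118427/466636 = -131991*1/254238 - 118427*1/466636 = -43997/84746 - 118427/466636 = -15283399317/19772767228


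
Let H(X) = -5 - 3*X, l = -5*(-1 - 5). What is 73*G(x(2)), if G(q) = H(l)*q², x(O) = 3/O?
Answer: -62415/4 ≈ -15604.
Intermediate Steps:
l = 30 (l = -5*(-6) = 30)
G(q) = -95*q² (G(q) = (-5 - 3*30)*q² = (-5 - 90)*q² = -95*q²)
73*G(x(2)) = 73*(-95*(3/2)²) = 73*(-95*9/4) = 73*(-855/4) = -62415/4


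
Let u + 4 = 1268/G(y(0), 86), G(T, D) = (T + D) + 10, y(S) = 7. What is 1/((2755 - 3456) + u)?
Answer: -103/71347 ≈ -0.0014436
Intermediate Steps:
G(T, D) = 10 + D + T (G(T, D) = (D + T) + 10 = 10 + D + T)
u = 856/103 (u = -4 + 1268/(10 + 86 + 7) = -4 + 1268/103 = 856/103 ≈ 8.3107)
1/((2755 - 3456) + u) = 1/((2755 - 3456) + 856/103) = 1/(-701 + 856/103) = 1/(-71347/103) = -103/71347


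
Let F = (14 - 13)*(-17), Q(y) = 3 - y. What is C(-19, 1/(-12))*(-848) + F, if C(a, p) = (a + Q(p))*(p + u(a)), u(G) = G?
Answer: -2318320/9 ≈ -2.5759e+5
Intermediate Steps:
F = -17 (F = 1*(-17) = -17)
C(a, p) = (a + p)*(3 + a - p) (C(a, p) = (a + (3 - p))*(p + a) = (3 + a - p)*(a + p) = (a + p)*(3 + a - p))
C(-19, 1/(-12))*(-848) + F = ((-19)² - (1/(-12))² + 3*(-19) + 3/(-12))*(-848) - 17 = (361 - (-1/12)² - 57 + 3*(-1/12))*(-848) - 17 = (361 - 1*1/144 - 57 - ¼)*(-848) - 17 = (361 - 1/144 - 57 - ¼)*(-848) - 17 = (43739/144)*(-848) - 17 = -2318167/9 - 17 = -2318320/9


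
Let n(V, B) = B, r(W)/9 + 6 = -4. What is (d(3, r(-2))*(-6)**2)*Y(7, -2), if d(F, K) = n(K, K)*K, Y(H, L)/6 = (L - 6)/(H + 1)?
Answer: -1749600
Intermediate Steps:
r(W) = -90 (r(W) = -54 + 9*(-4) = -54 - 36 = -90)
Y(H, L) = 6*(-6 + L)/(1 + H) (Y(H, L) = 6*((L - 6)/(H + 1)) = 6*((-6 + L)/(1 + H)) = 6*(-6 + L)/(1 + H))
d(F, K) = K**2 (d(F, K) = K*K = K**2)
(d(3, r(-2))*(-6)**2)*Y(7, -2) = ((-90)**2*(-6)**2)*(6*(-6 - 2)/(1 + 7)) = (8100*36)*(6*(-8)/8) = 291600*(6*(1/8)*(-8)) = 291600*(-6) = -1749600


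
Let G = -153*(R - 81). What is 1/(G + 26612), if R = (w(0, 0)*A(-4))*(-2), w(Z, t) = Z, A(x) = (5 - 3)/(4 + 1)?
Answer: 1/39005 ≈ 2.5638e-5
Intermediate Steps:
A(x) = 2/5
R = 0 (R = (0*(2/5))*(-2) = 0*(-2) = 0)
G = 12393 (G = -153*(0 - 81) = -153*(-81) = 12393)
1/(G + 26612) = 1/(12393 + 26612) = 1/39005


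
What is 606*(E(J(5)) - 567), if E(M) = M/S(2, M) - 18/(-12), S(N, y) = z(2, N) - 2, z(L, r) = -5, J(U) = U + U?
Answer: -2404911/7 ≈ -3.4356e+5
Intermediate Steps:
J(U) = 2*U
S(N, y) = -7 (S(N, y) = -5 - 2 = -7)
E(M) = 3/2 - M/7 (E(M) = M/(-7) - 18/(-12) = M*(-⅐) - 18*(-1/12) = -M/7 + 3/2 = 3/2 - M/7)
606*(E(J(5)) - 567) = 606*((3/2 - 2*5/7) - 567) = 606*((3/2 - ⅐*10) - 567) = 606*((3/2 - 10/7) - 567) = 606*(1/14 - 567) = 606*(-7937/14) = -2404911/7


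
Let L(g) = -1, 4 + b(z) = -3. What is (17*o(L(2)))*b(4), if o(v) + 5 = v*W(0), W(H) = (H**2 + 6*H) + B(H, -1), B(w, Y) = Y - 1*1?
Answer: 357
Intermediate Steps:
b(z) = -7 (b(z) = -4 - 3 = -7)
B(w, Y) = -1 + Y (B(w, Y) = Y - 1 = -1 + Y)
W(H) = -2 + H**2 + 6*H (W(H) = (H**2 + 6*H) + (-1 - 1) = (H**2 + 6*H) - 2 = -2 + H**2 + 6*H)
o(v) = -5 - 2*v (o(v) = -5 + v*(-2 + 0**2 + 6*0) = -5 + v*(-2 + 0 + 0) = -5 + v*(-2) = -5 - 2*v)
(17*o(L(2)))*b(4) = (17*(-5 - 2*(-1)))*(-7) = (17*(-5 + 2))*(-7) = (17*(-3))*(-7) = -51*(-7) = 357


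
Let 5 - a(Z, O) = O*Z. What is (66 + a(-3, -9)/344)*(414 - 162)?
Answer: 714483/43 ≈ 16616.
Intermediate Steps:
a(Z, O) = 5 - O*Z
(66 + a(-3, -9)/344)*(414 - 162) = (66 + (5 - 1*(-9)*(-3))/344)*(414 - 162) = (66 + (5 - 27)*(1/344))*252 = (66 - 22*1/344)*252 = (66 - 11/172)*252 = (11341/172)*252 = 714483/43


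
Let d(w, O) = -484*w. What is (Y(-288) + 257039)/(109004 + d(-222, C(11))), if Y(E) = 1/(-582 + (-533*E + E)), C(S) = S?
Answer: 39232890727/33037934568 ≈ 1.1875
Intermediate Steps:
Y(E) = 1/(-582 - 532*E)
(Y(-288) + 257039)/(109004 + d(-222, C(11))) = (-1/(582 + 532*(-288)) + 257039)/(109004 - 484*(-222)) = (-1/(582 - 153216) + 257039)/(109004 + 107448) = (-1/(-152634) + 257039)/216452 = (-1*(-1/152634) + 257039)*(1/216452) = (1/152634 + 257039)*(1/216452) = (39232890727/152634)*(1/216452) = 39232890727/33037934568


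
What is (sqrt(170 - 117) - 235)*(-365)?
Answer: 85775 - 365*sqrt(53) ≈ 83118.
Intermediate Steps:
(sqrt(170 - 117) - 235)*(-365) = (sqrt(53) - 235)*(-365) = (-235 + sqrt(53))*(-365) = 85775 - 365*sqrt(53)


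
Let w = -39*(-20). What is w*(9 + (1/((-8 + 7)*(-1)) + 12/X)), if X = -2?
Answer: 3120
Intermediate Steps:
w = 780
w*(9 + (1/((-8 + 7)*(-1)) + 12/X)) = 780*(9 + (1/((-8 + 7)*(-1)) + 12/(-2))) = 780*(9 + (-1/(-1) + 12*(-½))) = 780*(9 + (-1*(-1) - 6)) = 780*(9 + (1 - 6)) = 780*(9 - 5) = 780*4 = 3120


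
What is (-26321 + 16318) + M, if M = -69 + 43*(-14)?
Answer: -10674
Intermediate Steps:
M = -671 (M = -69 - 602 = -671)
(-26321 + 16318) + M = (-26321 + 16318) - 671 = -10003 - 671 = -10674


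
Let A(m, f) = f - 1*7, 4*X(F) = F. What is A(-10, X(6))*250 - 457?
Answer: -1832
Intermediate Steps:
X(F) = F/4
A(m, f) = -7 + f (A(m, f) = f - 7 = -7 + f)
A(-10, X(6))*250 - 457 = (-7 + (¼)*6)*250 - 457 = (-7 + 3/2)*250 - 457 = -11/2*250 - 457 = -1375 - 457 = -1832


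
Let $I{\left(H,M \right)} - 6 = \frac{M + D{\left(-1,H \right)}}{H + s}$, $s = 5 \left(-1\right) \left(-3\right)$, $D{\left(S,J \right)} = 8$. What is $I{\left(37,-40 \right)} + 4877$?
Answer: $\frac{63471}{13} \approx 4882.4$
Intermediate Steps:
$s = 15$ ($s = \left(-5\right) \left(-3\right) = 15$)
$I{\left(H,M \right)} = 6 + \frac{8 + M}{15 + H}$ ($I{\left(H,M \right)} = 6 + \frac{M + 8}{H + 15} = 6 + \frac{8 + M}{15 + H}$)
$I{\left(37,-40 \right)} + 4877 = \frac{98 - 40 + 6 \cdot 37}{15 + 37} + 4877 = \frac{98 - 40 + 222}{52} + 4877 = \frac{1}{52} \cdot 280 + 4877 = \frac{70}{13} + 4877 = \frac{63471}{13}$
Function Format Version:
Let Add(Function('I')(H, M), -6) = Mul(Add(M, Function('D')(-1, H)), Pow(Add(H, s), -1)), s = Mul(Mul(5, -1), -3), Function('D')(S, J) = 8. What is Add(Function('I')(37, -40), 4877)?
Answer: Rational(63471, 13) ≈ 4882.4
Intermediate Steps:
s = 15 (s = Mul(-5, -3) = 15)
Function('I')(H, M) = Add(6, Mul(Pow(Add(15, H), -1), Add(8, M))) (Function('I')(H, M) = Add(6, Mul(Add(M, 8), Pow(Add(H, 15), -1))) = Add(6, Mul(Add(8, M), Pow(Add(15, H), -1))) = Add(6, Mul(Pow(Add(15, H), -1), Add(8, M))))
Add(Function('I')(37, -40), 4877) = Add(Mul(Pow(Add(15, 37), -1), Add(98, -40, Mul(6, 37))), 4877) = Add(Mul(Pow(52, -1), Add(98, -40, 222)), 4877) = Add(Mul(Rational(1, 52), 280), 4877) = Add(Rational(70, 13), 4877) = Rational(63471, 13)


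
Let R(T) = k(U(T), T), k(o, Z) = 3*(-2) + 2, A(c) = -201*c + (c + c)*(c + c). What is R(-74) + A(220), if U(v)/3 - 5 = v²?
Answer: 149376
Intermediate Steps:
A(c) = -201*c + 4*c² (A(c) = -201*c + (2*c)*(2*c) = -201*c + 4*c²)
U(v) = 15 + 3*v²
k(o, Z) = -4 (k(o, Z) = -6 + 2 = -4)
R(T) = -4
R(-74) + A(220) = -4 + 220*(-201 + 4*220) = -4 + 220*(-201 + 880) = -4 + 220*679 = -4 + 149380 = 149376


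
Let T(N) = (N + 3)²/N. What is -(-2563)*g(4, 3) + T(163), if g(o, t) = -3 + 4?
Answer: 445325/163 ≈ 2732.1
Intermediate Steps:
g(o, t) = 1
T(N) = (3 + N)²/N
-(-2563)*g(4, 3) + T(163) = -(-2563) + (3 + 163)²/163 = -1*(-2563) + (1/163)*166² = 2563 + (1/163)*27556 = 2563 + 27556/163 = 445325/163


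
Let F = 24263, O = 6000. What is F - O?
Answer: 18263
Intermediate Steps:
F - O = 24263 - 1*6000 = 24263 - 6000 = 18263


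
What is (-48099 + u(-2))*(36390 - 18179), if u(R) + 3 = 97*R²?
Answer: -868919654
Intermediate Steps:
u(R) = -3 + 97*R²
(-48099 + u(-2))*(36390 - 18179) = (-48099 + (-3 + 97*(-2)²))*(36390 - 18179) = (-48099 + (-3 + 97*4))*18211 = (-48099 + (-3 + 388))*18211 = (-48099 + 385)*18211 = -47714*18211 = -868919654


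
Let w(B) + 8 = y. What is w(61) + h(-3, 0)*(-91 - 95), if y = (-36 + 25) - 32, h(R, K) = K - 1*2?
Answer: 321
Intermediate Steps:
h(R, K) = -2 + K (h(R, K) = K - 2 = -2 + K)
y = -43 (y = -11 - 32 = -43)
w(B) = -51 (w(B) = -8 - 43 = -51)
w(61) + h(-3, 0)*(-91 - 95) = -51 + (-2 + 0)*(-91 - 95) = -51 - 2*(-186) = -51 + 372 = 321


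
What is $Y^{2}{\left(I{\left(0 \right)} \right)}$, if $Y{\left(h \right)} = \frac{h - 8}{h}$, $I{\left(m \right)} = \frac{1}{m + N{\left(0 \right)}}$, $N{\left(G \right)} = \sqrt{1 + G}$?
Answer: $49$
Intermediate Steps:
$I{\left(m \right)} = \frac{1}{1 + m}$ ($I{\left(m \right)} = \frac{1}{m + \sqrt{1 + 0}} = \frac{1}{m + \sqrt{1}} = \frac{1}{m + 1} = \frac{1}{1 + m}$)
$Y{\left(h \right)} = \frac{-8 + h}{h}$
$Y^{2}{\left(I{\left(0 \right)} \right)} = \left(\frac{-8 + \frac{1}{1 + 0}}{\frac{1}{1 + 0}}\right)^{2} = \left(\frac{-8 + 1^{-1}}{1^{-1}}\right)^{2} = \left(\frac{-8 + 1}{1}\right)^{2} = \left(1 \left(-7\right)\right)^{2} = \left(-7\right)^{2} = 49$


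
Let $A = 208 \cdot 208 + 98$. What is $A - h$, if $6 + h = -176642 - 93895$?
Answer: $313905$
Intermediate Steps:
$A = 43362$ ($A = 43264 + 98 = 43362$)
$h = -270543$ ($h = -6 - 270537 = -270543$)
$A - h = 43362 - -270543 = 43362 + 270543 = 313905$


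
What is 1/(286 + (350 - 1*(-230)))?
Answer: 1/866 ≈ 0.0011547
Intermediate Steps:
1/(286 + (350 - 1*(-230))) = 1/(286 + (350 + 230)) = 1/(286 + 580) = 1/866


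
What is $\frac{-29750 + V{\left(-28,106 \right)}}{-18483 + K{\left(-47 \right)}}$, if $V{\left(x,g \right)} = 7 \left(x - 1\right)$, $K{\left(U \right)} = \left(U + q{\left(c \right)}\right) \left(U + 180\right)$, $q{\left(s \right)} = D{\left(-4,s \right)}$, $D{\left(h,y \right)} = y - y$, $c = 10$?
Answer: $\frac{29953}{24734} \approx 1.211$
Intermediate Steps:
$D{\left(h,y \right)} = 0$
$q{\left(s \right)} = 0$
$K{\left(U \right)} = U \left(180 + U\right)$ ($K{\left(U \right)} = \left(U + 0\right) \left(U + 180\right) = U \left(180 + U\right)$)
$V{\left(x,g \right)} = -7 + 7 x$ ($V{\left(x,g \right)} = 7 \left(-1 + x\right) = -7 + 7 x$)
$\frac{-29750 + V{\left(-28,106 \right)}}{-18483 + K{\left(-47 \right)}} = \frac{-29750 + \left(-7 + 7 \left(-28\right)\right)}{-18483 - 47 \left(180 - 47\right)} = \frac{-29750 - 203}{-18483 - 6251} = - \frac{29953}{-24734} = \left(-29953\right) \left(- \frac{1}{24734}\right) = \frac{29953}{24734}$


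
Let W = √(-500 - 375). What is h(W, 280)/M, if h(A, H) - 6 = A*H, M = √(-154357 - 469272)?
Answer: 1400*√21827015/623629 - 6*I*√623629/623629 ≈ 10.488 - 0.0075978*I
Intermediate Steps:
M = I*√623629 (M = √(-623629) = I*√623629 ≈ 789.7*I)
W = 5*I*√35 (W = √(-875) = 5*I*√35 ≈ 29.58*I)
h(A, H) = 6 + A*H
h(W, 280)/M = (6 + (5*I*√35)*280)/((I*√623629)) = (6 + 1400*I*√35)*(-I*√623629/623629) = -I*√623629*(6 + 1400*I*√35)/623629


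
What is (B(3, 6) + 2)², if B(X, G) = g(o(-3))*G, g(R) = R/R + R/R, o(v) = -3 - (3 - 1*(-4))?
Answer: 196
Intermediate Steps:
o(v) = -10 (o(v) = -3 - (3 + 4) = -3 - 1*7 = -3 - 7 = -10)
g(R) = 2 (g(R) = 1 + 1 = 2)
B(X, G) = 2*G
(B(3, 6) + 2)² = (2*6 + 2)² = (12 + 2)² = 14² = 196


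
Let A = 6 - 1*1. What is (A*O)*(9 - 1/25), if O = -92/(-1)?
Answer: 20608/5 ≈ 4121.6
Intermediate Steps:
A = 5 (A = 6 - 1 = 5)
O = 92 (O = -92*(-1) = 92)
(A*O)*(9 - 1/25) = (5*92)*(9 - 1/25) = 460*(9 - 1*1/25) = 460*(9 - 1/25) = 460*(224/25) = 20608/5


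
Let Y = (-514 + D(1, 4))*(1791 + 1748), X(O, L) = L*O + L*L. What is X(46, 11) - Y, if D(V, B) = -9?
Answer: 1851524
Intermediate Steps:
X(O, L) = L² + L*O (X(O, L) = L*O + L² = L² + L*O)
Y = -1850897 (Y = (-514 - 9)*(1791 + 1748) = -523*3539 = -1850897)
X(46, 11) - Y = 11*(11 + 46) - 1*(-1850897) = 11*57 + 1850897 = 627 + 1850897 = 1851524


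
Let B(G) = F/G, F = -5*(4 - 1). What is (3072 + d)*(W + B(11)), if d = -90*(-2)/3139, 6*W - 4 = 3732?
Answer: 65904761188/34529 ≈ 1.9087e+6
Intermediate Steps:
W = 1868/3 (W = 2/3 + (1/6)*3732 = 2/3 + 622 = 1868/3 ≈ 622.67)
F = -15 (F = -5*3 = -15)
d = 180/3139 (d = 180*(1/3139) = 180/3139 ≈ 0.057343)
B(G) = -15/G
(3072 + d)*(W + B(11)) = (3072 + 180/3139)*(1868/3 - 15/11) = 9643188*(1868/3 - 15*1/11)/3139 = 9643188*(1868/3 - 15/11)/3139 = (9643188/3139)*(20503/33) = 65904761188/34529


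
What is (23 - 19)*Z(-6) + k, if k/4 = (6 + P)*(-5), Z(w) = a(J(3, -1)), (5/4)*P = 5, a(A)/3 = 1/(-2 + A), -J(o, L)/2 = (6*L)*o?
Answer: -3394/17 ≈ -199.65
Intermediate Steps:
J(o, L) = -12*L*o (J(o, L) = -2*6*L*o = -12*L*o)
a(A) = 3/(-2 + A)
P = 4 (P = (⅘)*5 = 4)
Z(w) = 3/34 (Z(w) = 3/(-2 - 12*(-1)*3) = 3/(-2 + 36) = 3/34)
k = -200 (k = 4*((6 + 4)*(-5)) = 4*(10*(-5)) = 4*(-50) = -200)
(23 - 19)*Z(-6) + k = (23 - 19)*(3/34) - 200 = 4*(3/34) - 200 = 6/17 - 200 = -3394/17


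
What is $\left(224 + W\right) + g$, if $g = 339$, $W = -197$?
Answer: $366$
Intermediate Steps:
$\left(224 + W\right) + g = \left(224 - 197\right) + 339 = 27 + 339 = 366$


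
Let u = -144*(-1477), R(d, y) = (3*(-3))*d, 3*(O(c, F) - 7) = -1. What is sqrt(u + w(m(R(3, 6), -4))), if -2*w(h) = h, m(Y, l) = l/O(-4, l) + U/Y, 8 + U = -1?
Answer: sqrt(47854830)/15 ≈ 461.18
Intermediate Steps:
U = -9 (U = -8 - 1 = -9)
O(c, F) = 20/3 (O(c, F) = 7 + (1/3)*(-1) = 7 - 1/3 = 20/3)
R(d, y) = -9*d
m(Y, l) = -9/Y + 3*l/20 (m(Y, l) = l/(20/3) - 9/Y = l*(3/20) - 9/Y = 3*l/20 - 9/Y = -9/Y + 3*l/20)
w(h) = -h/2
u = 212688
sqrt(u + w(m(R(3, 6), -4))) = sqrt(212688 - (-9/((-9*3)) + (3/20)*(-4))/2) = sqrt(212688 - (-9/(-27) - 3/5)/2) = sqrt(212688 - (-9*(-1/27) - 3/5)/2) = sqrt(212688 - (1/3 - 3/5)/2) = sqrt(212688 - 1/2*(-4/15)) = sqrt(212688 + 2/15) = sqrt(3190322/15) = sqrt(47854830)/15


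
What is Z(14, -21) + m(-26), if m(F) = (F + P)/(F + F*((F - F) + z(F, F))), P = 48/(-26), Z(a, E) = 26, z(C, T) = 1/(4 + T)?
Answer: 96256/3549 ≈ 27.122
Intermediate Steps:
P = -24/13 (P = 48*(-1/26) = -24/13 ≈ -1.8462)
m(F) = (-24/13 + F)/(F + F/(4 + F)) (m(F) = (F - 24/13)/(F + F*((F - F) + 1/(4 + F))) = (-24/13 + F)/(F + F*(0 + 1/(4 + F))) = (-24/13 + F)/(F + F/(4 + F)))
Z(14, -21) + m(-26) = 26 + (1/13)*(-24 + 13*(-26))*(4 - 26)/(-26*(5 - 26)) = 26 + (1/13)*(-1/26)*(-24 - 338)*(-22)/(-21) = 26 + (1/13)*(-1/26)*(-1/21)*(-362)*(-22) = 26 + 3982/3549 = 96256/3549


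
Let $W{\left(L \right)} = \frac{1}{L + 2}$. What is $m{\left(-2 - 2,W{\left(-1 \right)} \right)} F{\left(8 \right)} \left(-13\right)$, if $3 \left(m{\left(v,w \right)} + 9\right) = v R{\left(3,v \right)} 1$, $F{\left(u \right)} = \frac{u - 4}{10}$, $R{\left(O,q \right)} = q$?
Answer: $\frac{286}{15} \approx 19.067$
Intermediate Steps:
$W{\left(L \right)} = \frac{1}{2 + L}$
$F{\left(u \right)} = - \frac{2}{5} + \frac{u}{10}$ ($F{\left(u \right)} = \left(u - 4\right) \frac{1}{10} = \left(-4 + u\right) \frac{1}{10} = - \frac{2}{5} + \frac{u}{10}$)
$m{\left(v,w \right)} = -9 + \frac{v^{2}}{3}$ ($m{\left(v,w \right)} = -9 + \frac{v v 1}{3} = -9 + \frac{v^{2} \cdot 1}{3} = -9 + \frac{v^{2}}{3}$)
$m{\left(-2 - 2,W{\left(-1 \right)} \right)} F{\left(8 \right)} \left(-13\right) = \left(-9 + \frac{\left(-2 - 2\right)^{2}}{3}\right) \left(- \frac{2}{5} + \frac{1}{10} \cdot 8\right) \left(-13\right) = \left(-9 + \frac{\left(-4\right)^{2}}{3}\right) \left(- \frac{2}{5} + \frac{4}{5}\right) \left(-13\right) = \left(-9 + \frac{1}{3} \cdot 16\right) \frac{2}{5} \left(-13\right) = \left(-9 + \frac{16}{3}\right) \frac{2}{5} \left(-13\right) = \left(- \frac{11}{3}\right) \frac{2}{5} \left(-13\right) = \left(- \frac{22}{15}\right) \left(-13\right) = \frac{286}{15}$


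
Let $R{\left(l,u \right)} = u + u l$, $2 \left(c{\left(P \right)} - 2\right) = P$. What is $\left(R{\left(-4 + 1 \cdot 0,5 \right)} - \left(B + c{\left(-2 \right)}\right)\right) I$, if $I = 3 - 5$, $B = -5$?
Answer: $22$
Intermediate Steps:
$c{\left(P \right)} = 2 + \frac{P}{2}$
$I = -2$
$R{\left(l,u \right)} = u + l u$
$\left(R{\left(-4 + 1 \cdot 0,5 \right)} - \left(B + c{\left(-2 \right)}\right)\right) I = \left(5 \left(1 + \left(-4 + 1 \cdot 0\right)\right) - \left(-5 + \left(2 + \frac{1}{2} \left(-2\right)\right)\right)\right) \left(-2\right) = \left(5 \left(1 + \left(-4 + 0\right)\right) - \left(-5 + \left(2 - 1\right)\right)\right) \left(-2\right) = \left(5 \left(1 - 4\right) - \left(-5 + 1\right)\right) \left(-2\right) = \left(5 \left(-3\right) - -4\right) \left(-2\right) = \left(-15 + 4\right) \left(-2\right) = \left(-11\right) \left(-2\right) = 22$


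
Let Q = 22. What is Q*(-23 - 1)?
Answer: -528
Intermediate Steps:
Q*(-23 - 1) = 22*(-23 - 1) = 22*(-24) = -528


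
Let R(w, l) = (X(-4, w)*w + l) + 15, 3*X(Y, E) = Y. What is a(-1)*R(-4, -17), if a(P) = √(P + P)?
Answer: 10*I*√2/3 ≈ 4.714*I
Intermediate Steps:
X(Y, E) = Y/3
R(w, l) = 15 + l - 4*w/3 (R(w, l) = (((⅓)*(-4))*w + l) + 15 = (-4*w/3 + l) + 15 = (l - 4*w/3) + 15 = 15 + l - 4*w/3)
a(P) = √2*√P (a(P) = √(2*P) = √2*√P)
a(-1)*R(-4, -17) = (√2*√(-1))*(15 - 17 - 4/3*(-4)) = (√2*I)*(15 - 17 + 16/3) = (I*√2)*(10/3) = 10*I*√2/3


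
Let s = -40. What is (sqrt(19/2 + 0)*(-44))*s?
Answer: 880*sqrt(38) ≈ 5424.7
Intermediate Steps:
(sqrt(19/2 + 0)*(-44))*s = (sqrt(19/2 + 0)*(-44))*(-40) = (sqrt(19/2)*(-44))*(-40) = ((sqrt(38)/2)*(-44))*(-40) = -22*sqrt(38)*(-40) = 880*sqrt(38)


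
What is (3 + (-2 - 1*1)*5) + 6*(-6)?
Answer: -48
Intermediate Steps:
(3 + (-2 - 1*1)*5) + 6*(-6) = (3 + (-2 - 1)*5) - 36 = (3 - 3*5) - 36 = (3 - 15) - 36 = -12 - 36 = -48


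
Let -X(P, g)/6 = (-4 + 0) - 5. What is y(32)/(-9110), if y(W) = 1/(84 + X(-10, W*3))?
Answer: -1/1257180 ≈ -7.9543e-7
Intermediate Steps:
X(P, g) = 54 (X(P, g) = -6*((-4 + 0) - 5) = -6*(-4 - 5) = -6*(-9) = 54)
y(W) = 1/138 (y(W) = 1/(84 + 54) = 1/138)
y(32)/(-9110) = (1/138)/(-9110) = (1/138)*(-1/9110) = -1/1257180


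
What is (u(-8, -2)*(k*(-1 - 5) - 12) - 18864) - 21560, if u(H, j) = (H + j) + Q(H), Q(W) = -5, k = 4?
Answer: -39884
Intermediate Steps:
u(H, j) = -5 + H + j (u(H, j) = (H + j) - 5 = -5 + H + j)
(u(-8, -2)*(k*(-1 - 5) - 12) - 18864) - 21560 = ((-5 - 8 - 2)*(4*(-1 - 5) - 12) - 18864) - 21560 = (-15*(4*(-6) - 12) - 18864) - 21560 = (-15*(-24 - 12) - 18864) - 21560 = (-15*(-36) - 18864) - 21560 = (540 - 18864) - 21560 = -18324 - 21560 = -39884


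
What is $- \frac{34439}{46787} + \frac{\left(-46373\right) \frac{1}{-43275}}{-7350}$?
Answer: $- \frac{10956225432301}{14881599573750} \approx -0.73623$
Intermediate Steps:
$- \frac{34439}{46787} + \frac{\left(-46373\right) \frac{1}{-43275}}{-7350} = \left(-34439\right) \frac{1}{46787} + \left(-46373\right) \left(- \frac{1}{43275}\right) \left(- \frac{1}{7350}\right) = - \frac{34439}{46787} + \frac{46373}{43275} \left(- \frac{1}{7350}\right) = - \frac{34439}{46787} - \frac{46373}{318071250} = - \frac{10956225432301}{14881599573750}$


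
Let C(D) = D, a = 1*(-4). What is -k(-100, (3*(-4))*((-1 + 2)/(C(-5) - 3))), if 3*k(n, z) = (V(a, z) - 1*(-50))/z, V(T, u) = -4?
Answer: -92/9 ≈ -10.222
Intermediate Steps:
a = -4
k(n, z) = 46/(3*z) (k(n, z) = ((-4 - 1*(-50))/z)/3 = ((-4 + 50)/z)/3 = (46/z)/3 = 46/(3*z))
-k(-100, (3*(-4))*((-1 + 2)/(C(-5) - 3))) = -46/(3*((3*(-4))*((-1 + 2)/(-5 - 3)))) = -46/(3*((-12/(-8)))) = -46/(3*((-12*(-1)/8))) = -46/(3*((-12*(-1/8)))) = -46/(3*3/2) = -46*2/(3*3) = -1*92/9 = -92/9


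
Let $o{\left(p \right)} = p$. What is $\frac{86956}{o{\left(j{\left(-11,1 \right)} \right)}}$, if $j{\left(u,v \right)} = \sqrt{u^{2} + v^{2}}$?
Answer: $\frac{43478 \sqrt{122}}{61} \approx 7872.6$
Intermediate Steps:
$\frac{86956}{o{\left(j{\left(-11,1 \right)} \right)}} = \frac{86956}{\sqrt{\left(-11\right)^{2} + 1^{2}}} = \frac{86956}{\sqrt{121 + 1}} = \frac{86956}{\sqrt{122}} = 86956 \frac{\sqrt{122}}{122} = \frac{43478 \sqrt{122}}{61}$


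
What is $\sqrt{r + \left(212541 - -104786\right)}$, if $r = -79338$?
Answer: $\sqrt{237989} \approx 487.84$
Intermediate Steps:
$\sqrt{r + \left(212541 - -104786\right)} = \sqrt{-79338 + \left(212541 - -104786\right)} = \sqrt{-79338 + \left(212541 + 104786\right)} = \sqrt{-79338 + 317327} = \sqrt{237989}$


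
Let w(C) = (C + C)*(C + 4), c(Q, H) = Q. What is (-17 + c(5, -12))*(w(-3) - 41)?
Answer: 564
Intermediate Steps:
w(C) = 2*C*(4 + C) (w(C) = (2*C)*(4 + C) = 2*C*(4 + C))
(-17 + c(5, -12))*(w(-3) - 41) = (-17 + 5)*(2*(-3)*(4 - 3) - 41) = -12*(2*(-3)*1 - 41) = -12*(-6 - 41) = -12*(-47) = 564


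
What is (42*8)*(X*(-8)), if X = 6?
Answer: -16128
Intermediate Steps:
(42*8)*(X*(-8)) = (42*8)*(6*(-8)) = 336*(-48) = -16128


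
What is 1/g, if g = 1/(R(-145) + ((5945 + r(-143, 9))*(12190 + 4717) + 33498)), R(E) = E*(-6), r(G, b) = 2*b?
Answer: 100850809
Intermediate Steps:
R(E) = -6*E
g = 1/100850809 (g = 1/(-6*(-145) + ((5945 + 2*9)*(12190 + 4717) + 33498)) = 1/(870 + ((5945 + 18)*16907 + 33498)) = 1/(870 + (5963*16907 + 33498)) = 1/(870 + (100816441 + 33498)) = 1/(870 + 100849939) = 1/100850809 ≈ 9.9156e-9)
1/g = 1/(1/100850809) = 100850809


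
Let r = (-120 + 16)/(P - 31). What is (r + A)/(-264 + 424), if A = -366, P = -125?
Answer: -137/60 ≈ -2.2833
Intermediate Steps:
r = ⅔ (r = (-120 + 16)/(-125 - 31) = -104/(-156) = -104*(-1/156) = ⅔ ≈ 0.66667)
(r + A)/(-264 + 424) = (⅔ - 366)/(-264 + 424) = -1096/3/160 = -1096/3*1/160 = -137/60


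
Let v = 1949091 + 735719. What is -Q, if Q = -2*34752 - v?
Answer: 2754314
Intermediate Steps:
v = 2684810
Q = -2754314 (Q = -2*34752 - 1*2684810 = -69504 - 2684810 = -2754314)
-Q = -1*(-2754314) = 2754314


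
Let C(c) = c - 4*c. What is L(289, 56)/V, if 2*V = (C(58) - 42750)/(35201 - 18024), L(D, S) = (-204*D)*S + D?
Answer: 56705519719/21462 ≈ 2.6421e+6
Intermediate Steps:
C(c) = -3*c
L(D, S) = D - 204*D*S (L(D, S) = -204*D*S + D = D - 204*D*S)
V = -21462/17177 (V = ((-3*58 - 42750)/(35201 - 18024))/2 = ((-174 - 42750)/17177)/2 = (-42924*1/17177)/2 = (1/2)*(-42924/17177) = -21462/17177 ≈ -1.2495)
L(289, 56)/V = (289*(1 - 204*56))/(-21462/17177) = (289*(1 - 11424))*(-17177/21462) = (289*(-11423))*(-17177/21462) = -3301247*(-17177/21462) = 56705519719/21462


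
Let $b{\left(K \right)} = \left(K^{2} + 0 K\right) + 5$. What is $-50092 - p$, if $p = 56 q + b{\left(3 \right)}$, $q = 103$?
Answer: $-55874$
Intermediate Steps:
$b{\left(K \right)} = 5 + K^{2}$ ($b{\left(K \right)} = \left(K^{2} + 0\right) + 5 = K^{2} + 5 = 5 + K^{2}$)
$p = 5782$ ($p = 56 \cdot 103 + \left(5 + 3^{2}\right) = 5768 + \left(5 + 9\right) = 5768 + 14 = 5782$)
$-50092 - p = -50092 - 5782 = -55874$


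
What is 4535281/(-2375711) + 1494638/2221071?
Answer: -6522353168333/5276622806481 ≈ -1.2361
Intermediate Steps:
4535281/(-2375711) + 1494638/2221071 = 4535281*(-1/2375711) + 1494638*(1/2221071) = -4535281/2375711 + 1494638/2221071 = -6522353168333/5276622806481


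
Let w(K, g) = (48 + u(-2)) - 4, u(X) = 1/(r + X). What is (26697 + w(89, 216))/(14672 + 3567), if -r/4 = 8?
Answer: 909193/620126 ≈ 1.4661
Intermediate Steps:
r = -32 (r = -4*8 = -32)
u(X) = 1/(-32 + X)
w(K, g) = 1495/34 (w(K, g) = (48 + 1/(-32 - 2)) - 4 = (48 + 1/(-34)) - 4 = (48 - 1/34) - 4 = 1631/34 - 4 = 1495/34)
(26697 + w(89, 216))/(14672 + 3567) = (26697 + 1495/34)/(14672 + 3567) = (909193/34)/18239 = (909193/34)*(1/18239) = 909193/620126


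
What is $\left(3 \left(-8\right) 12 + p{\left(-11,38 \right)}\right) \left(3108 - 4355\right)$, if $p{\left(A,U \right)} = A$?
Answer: $372853$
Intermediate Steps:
$\left(3 \left(-8\right) 12 + p{\left(-11,38 \right)}\right) \left(3108 - 4355\right) = \left(3 \left(-8\right) 12 - 11\right) \left(3108 - 4355\right) = \left(\left(-24\right) 12 - 11\right) \left(-1247\right) = \left(-288 - 11\right) \left(-1247\right) = \left(-299\right) \left(-1247\right) = 372853$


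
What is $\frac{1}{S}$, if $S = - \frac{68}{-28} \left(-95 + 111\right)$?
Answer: $\frac{7}{272} \approx 0.025735$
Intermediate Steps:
$S = \frac{272}{7}$ ($S = \left(-68\right) \left(- \frac{1}{28}\right) 16 = \frac{17}{7} \cdot 16 = \frac{272}{7} \approx 38.857$)
$\frac{1}{S} = \frac{1}{\frac{272}{7}} = \frac{7}{272}$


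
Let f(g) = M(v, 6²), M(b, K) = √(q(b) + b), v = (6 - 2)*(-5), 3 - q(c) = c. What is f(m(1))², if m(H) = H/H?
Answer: 3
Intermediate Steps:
q(c) = 3 - c
v = -20 (v = 4*(-5) = -20)
m(H) = 1
M(b, K) = √3 (M(b, K) = √((3 - b) + b) = √3)
f(g) = √3
f(m(1))² = (√3)² = 3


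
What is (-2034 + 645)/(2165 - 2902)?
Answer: 1389/737 ≈ 1.8847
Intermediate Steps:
(-2034 + 645)/(2165 - 2902) = -1389/(-737) = -1389*(-1/737) = 1389/737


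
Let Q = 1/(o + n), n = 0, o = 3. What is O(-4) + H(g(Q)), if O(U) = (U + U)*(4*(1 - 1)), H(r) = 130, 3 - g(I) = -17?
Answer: 130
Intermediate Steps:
Q = 1/3 (Q = 1/(3 + 0) = 1/3 ≈ 0.33333)
g(I) = 20 (g(I) = 3 - 1*(-17) = 3 + 17 = 20)
O(U) = 0 (O(U) = (2*U)*(4*0) = (2*U)*0 = 0)
O(-4) + H(g(Q)) = 0 + 130 = 130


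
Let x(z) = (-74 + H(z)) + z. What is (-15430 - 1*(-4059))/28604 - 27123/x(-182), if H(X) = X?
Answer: 128474299/2088092 ≈ 61.527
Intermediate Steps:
x(z) = -74 + 2*z (x(z) = (-74 + z) + z = -74 + 2*z)
(-15430 - 1*(-4059))/28604 - 27123/x(-182) = (-15430 - 1*(-4059))/28604 - 27123/(-74 + 2*(-182)) = (-15430 + 4059)*(1/28604) - 27123/(-74 - 364) = -11371*1/28604 - 27123/(-438) = -11371/28604 - 27123*(-1/438) = -11371/28604 + 9041/146 = 128474299/2088092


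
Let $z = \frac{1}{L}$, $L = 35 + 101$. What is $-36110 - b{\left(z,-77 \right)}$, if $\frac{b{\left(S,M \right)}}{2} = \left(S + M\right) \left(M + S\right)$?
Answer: $- \frac{443587121}{9248} \approx -47966.0$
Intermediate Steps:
$L = 136$
$z = \frac{1}{136} \approx 0.0073529$
$b{\left(S,M \right)} = 2 \left(M + S\right)^{2}$ ($b{\left(S,M \right)} = 2 \left(S + M\right) \left(M + S\right) = 2 \left(M + S\right) \left(M + S\right) = 2 \left(M + S\right)^{2}$)
$-36110 - b{\left(z,-77 \right)} = -36110 - 2 \left(-77 + \frac{1}{136}\right)^{2} = -36110 - 2 \left(- \frac{10471}{136}\right)^{2} = -36110 - 2 \cdot \frac{109641841}{18496} = -36110 - \frac{109641841}{9248} = - \frac{443587121}{9248}$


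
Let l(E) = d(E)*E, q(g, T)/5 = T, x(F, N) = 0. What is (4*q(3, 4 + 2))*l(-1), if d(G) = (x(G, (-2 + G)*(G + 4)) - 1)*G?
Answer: -120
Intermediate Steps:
d(G) = -G (d(G) = (0 - 1)*G = -G)
q(g, T) = 5*T
l(E) = -E² (l(E) = (-E)*E = -E²)
(4*q(3, 4 + 2))*l(-1) = (4*(5*(4 + 2)))*(-1*(-1)²) = (4*(5*6))*(-1*1) = (4*30)*(-1) = 120*(-1) = -120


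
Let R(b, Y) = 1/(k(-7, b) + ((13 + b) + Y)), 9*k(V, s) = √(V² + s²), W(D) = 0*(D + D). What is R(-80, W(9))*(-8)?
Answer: 5427/44645 + 9*√6449/44645 ≈ 0.13775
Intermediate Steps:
W(D) = 0 (W(D) = 0*(2*D) = 0)
k(V, s) = √(V² + s²)/9
R(b, Y) = 1/(13 + Y + b + √(49 + b²)/9) (R(b, Y) = 1/(√((-7)² + b²)/9 + ((13 + b) + Y)) = 1/(√(49 + b²)/9 + (13 + Y + b)) = 1/(13 + Y + b + √(49 + b²)/9))
R(-80, W(9))*(-8) = (9/(117 + √(49 + (-80)²) + 9*0 + 9*(-80)))*(-8) = (9/(117 + √(49 + 6400) + 0 - 720))*(-8) = (9/(117 + √6449 + 0 - 720))*(-8) = (9/(-603 + √6449))*(-8) = -72/(-603 + √6449)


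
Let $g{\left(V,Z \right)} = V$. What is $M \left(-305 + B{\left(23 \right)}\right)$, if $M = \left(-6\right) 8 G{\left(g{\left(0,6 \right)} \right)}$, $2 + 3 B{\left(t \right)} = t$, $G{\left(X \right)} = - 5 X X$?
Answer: $0$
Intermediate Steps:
$G{\left(X \right)} = - 5 X^{2}$
$B{\left(t \right)} = - \frac{2}{3} + \frac{t}{3}$
$M = 0$ ($M = \left(-6\right) 8 \left(- 5 \cdot 0^{2}\right) = - 48 \left(\left(-5\right) 0\right) = \left(-48\right) 0 = 0$)
$M \left(-305 + B{\left(23 \right)}\right) = 0 \left(-305 + \left(- \frac{2}{3} + \frac{1}{3} \cdot 23\right)\right) = 0 \left(-305 + \left(- \frac{2}{3} + \frac{23}{3}\right)\right) = 0 \left(-305 + 7\right) = 0 \left(-298\right) = 0$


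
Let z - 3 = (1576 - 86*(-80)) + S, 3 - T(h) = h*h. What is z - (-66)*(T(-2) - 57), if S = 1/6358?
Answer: 29443899/6358 ≈ 4631.0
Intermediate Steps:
T(h) = 3 - h² (T(h) = 3 - h*h = 3 - h²)
S = 1/6358 ≈ 0.00015728
z = 53782323/6358 (z = 3 + ((1576 - 86*(-80)) + 1/6358) = 3 + ((1576 + 6880) + 1/6358) = 3 + (8456 + 1/6358) = 3 + 53763249/6358 = 53782323/6358 ≈ 8459.0)
z - (-66)*(T(-2) - 57) = 53782323/6358 - (-66)*((3 - 1*(-2)²) - 57) = 53782323/6358 - (-66)*((3 - 1*4) - 57) = 53782323/6358 - (-66)*((3 - 4) - 57) = 53782323/6358 - (-66)*(-1 - 57) = 53782323/6358 - (-66)*(-58) = 53782323/6358 - 1*3828 = 53782323/6358 - 3828 = 29443899/6358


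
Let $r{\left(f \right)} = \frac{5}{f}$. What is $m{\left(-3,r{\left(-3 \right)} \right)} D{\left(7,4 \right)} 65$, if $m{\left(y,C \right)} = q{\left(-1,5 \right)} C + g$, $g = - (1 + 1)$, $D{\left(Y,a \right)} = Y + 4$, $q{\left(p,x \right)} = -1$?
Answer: $- \frac{715}{3} \approx -238.33$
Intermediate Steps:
$D{\left(Y,a \right)} = 4 + Y$
$g = -2$ ($g = \left(-1\right) 2 = -2$)
$m{\left(y,C \right)} = -2 - C$ ($m{\left(y,C \right)} = - C - 2 = -2 - C$)
$m{\left(-3,r{\left(-3 \right)} \right)} D{\left(7,4 \right)} 65 = \left(-2 - \frac{5}{-3}\right) \left(4 + 7\right) 65 = \left(-2 - 5 \left(- \frac{1}{3}\right)\right) 11 \cdot 65 = \left(-2 - - \frac{5}{3}\right) 11 \cdot 65 = \left(-2 + \frac{5}{3}\right) 11 \cdot 65 = \left(- \frac{1}{3}\right) 11 \cdot 65 = \left(- \frac{11}{3}\right) 65 = - \frac{715}{3}$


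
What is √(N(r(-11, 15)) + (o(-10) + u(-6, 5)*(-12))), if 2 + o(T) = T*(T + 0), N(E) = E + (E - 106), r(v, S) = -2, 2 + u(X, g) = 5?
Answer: 4*I*√3 ≈ 6.9282*I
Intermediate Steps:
u(X, g) = 3 (u(X, g) = -2 + 5 = 3)
N(E) = -106 + 2*E (N(E) = E + (-106 + E) = -106 + 2*E)
o(T) = -2 + T² (o(T) = -2 + T*(T + 0) = -2 + T*T = -2 + T²)
√(N(r(-11, 15)) + (o(-10) + u(-6, 5)*(-12))) = √((-106 + 2*(-2)) + ((-2 + (-10)²) + 3*(-12))) = √((-106 - 4) + ((-2 + 100) - 36)) = √(-110 + (98 - 36)) = √(-110 + 62) = √(-48) = 4*I*√3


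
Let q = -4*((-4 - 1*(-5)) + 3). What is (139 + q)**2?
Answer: 15129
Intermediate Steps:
q = -16 (q = -4*((-4 + 5) + 3) = -4*(1 + 3) = -4*4 = -16)
(139 + q)**2 = (139 - 16)**2 = 123**2 = 15129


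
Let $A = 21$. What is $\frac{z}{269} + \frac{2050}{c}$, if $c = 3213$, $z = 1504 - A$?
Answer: $\frac{5316329}{864297} \approx 6.151$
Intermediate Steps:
$z = 1483$ ($z = 1504 - 21 = 1483$)
$\frac{z}{269} + \frac{2050}{c} = \frac{1483}{269} + \frac{2050}{3213} = \frac{5316329}{864297}$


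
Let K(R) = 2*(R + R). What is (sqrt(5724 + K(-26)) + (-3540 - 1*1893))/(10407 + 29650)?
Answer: -5433/40057 + 2*sqrt(1405)/40057 ≈ -0.13376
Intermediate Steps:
K(R) = 4*R (K(R) = 2*(2*R) = 4*R)
(sqrt(5724 + K(-26)) + (-3540 - 1*1893))/(10407 + 29650) = (sqrt(5724 + 4*(-26)) + (-3540 - 1*1893))/(10407 + 29650) = (sqrt(5724 - 104) + (-3540 - 1893))/40057 = (sqrt(5620) - 5433)*(1/40057) = (2*sqrt(1405) - 5433)*(1/40057) = (-5433 + 2*sqrt(1405))*(1/40057) = -5433/40057 + 2*sqrt(1405)/40057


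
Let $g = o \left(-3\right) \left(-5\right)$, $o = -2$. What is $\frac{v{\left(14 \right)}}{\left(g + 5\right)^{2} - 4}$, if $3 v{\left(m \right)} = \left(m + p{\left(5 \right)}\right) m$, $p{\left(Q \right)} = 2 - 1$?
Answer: $\frac{70}{621} \approx 0.11272$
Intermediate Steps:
$p{\left(Q \right)} = 1$ ($p{\left(Q \right)} = 2 - 1 = 1$)
$g = -30$ ($g = \left(-2\right) \left(-3\right) \left(-5\right) = 6 \left(-5\right) = -30$)
$v{\left(m \right)} = \frac{m \left(1 + m\right)}{3}$ ($v{\left(m \right)} = \frac{\left(m + 1\right) m}{3} = \frac{\left(1 + m\right) m}{3} = \frac{m \left(1 + m\right)}{3}$)
$\frac{v{\left(14 \right)}}{\left(g + 5\right)^{2} - 4} = \frac{\frac{1}{3} \cdot 14 \left(1 + 14\right)}{\left(-30 + 5\right)^{2} - 4} = \frac{\frac{1}{3} \cdot 14 \cdot 15}{\left(-25\right)^{2} - 4} = \frac{70}{625 - 4} = \frac{70}{621}$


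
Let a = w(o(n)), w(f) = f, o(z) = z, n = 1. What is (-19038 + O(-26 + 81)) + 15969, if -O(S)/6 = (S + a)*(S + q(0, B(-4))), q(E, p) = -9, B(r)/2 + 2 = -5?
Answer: -18525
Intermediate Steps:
B(r) = -14 (B(r) = -4 + 2*(-5) = -4 - 10 = -14)
a = 1
O(S) = -6*(1 + S)*(-9 + S) (O(S) = -6*(S + 1)*(S - 9) = -6*(1 + S)*(-9 + S))
(-19038 + O(-26 + 81)) + 15969 = (-19038 + (54 - 6*(-26 + 81)² + 48*(-26 + 81))) + 15969 = (-19038 + (54 - 6*55² + 48*55)) + 15969 = (-19038 + (54 - 6*3025 + 2640)) + 15969 = (-19038 + (54 - 18150 + 2640)) + 15969 = (-19038 - 15456) + 15969 = -34494 + 15969 = -18525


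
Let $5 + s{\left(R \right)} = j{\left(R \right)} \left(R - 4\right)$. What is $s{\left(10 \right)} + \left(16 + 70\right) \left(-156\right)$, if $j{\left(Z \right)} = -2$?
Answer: $-13433$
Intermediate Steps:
$s{\left(R \right)} = 3 - 2 R$ ($s{\left(R \right)} = -5 - 2 \left(R - 4\right) = -5 - 2 \left(-4 + R\right) = -5 - \left(-8 + 2 R\right) = 3 - 2 R$)
$s{\left(10 \right)} + \left(16 + 70\right) \left(-156\right) = \left(3 - 20\right) + \left(16 + 70\right) \left(-156\right) = \left(3 - 20\right) + 86 \left(-156\right) = -17 - 13416 = -13433$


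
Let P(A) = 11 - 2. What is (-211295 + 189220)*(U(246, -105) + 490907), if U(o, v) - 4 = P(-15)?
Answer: -10837059000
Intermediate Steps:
P(A) = 9
U(o, v) = 13 (U(o, v) = 4 + 9 = 13)
(-211295 + 189220)*(U(246, -105) + 490907) = (-211295 + 189220)*(13 + 490907) = -22075*490920 = -10837059000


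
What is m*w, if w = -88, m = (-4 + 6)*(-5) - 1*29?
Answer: 3432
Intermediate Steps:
m = -39 (m = 2*(-5) - 29 = -10 - 29 = -39)
m*w = -39*(-88) = 3432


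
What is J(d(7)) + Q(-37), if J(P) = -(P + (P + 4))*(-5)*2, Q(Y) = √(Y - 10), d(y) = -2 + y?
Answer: 140 + I*√47 ≈ 140.0 + 6.8557*I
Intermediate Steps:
Q(Y) = √(-10 + Y)
J(P) = 40 + 20*P (J(P) = -(P + (4 + P))*(-5)*2 = -(4 + 2*P)*(-5)*2 = -(-20 - 10*P)*2 = -(-40 - 20*P) = 40 + 20*P)
J(d(7)) + Q(-37) = (40 + 20*(-2 + 7)) + √(-10 - 37) = (40 + 20*5) + √(-47) = (40 + 100) + I*√47 = 140 + I*√47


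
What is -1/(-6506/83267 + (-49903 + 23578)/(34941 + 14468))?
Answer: 4114139203/2513458729 ≈ 1.6368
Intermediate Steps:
-1/(-6506/83267 + (-49903 + 23578)/(34941 + 14468)) = -1/(-6506*1/83267 - 26325/49409) = -1/(-6506/83267 - 26325*1/49409) = -1/(-6506/83267 - 26325/49409) = -1/(-2513458729/4114139203) = -1*(-4114139203/2513458729) = 4114139203/2513458729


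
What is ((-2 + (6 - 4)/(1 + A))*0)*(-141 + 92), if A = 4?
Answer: 0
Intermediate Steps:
((-2 + (6 - 4)/(1 + A))*0)*(-141 + 92) = ((-2 + (6 - 4)/(1 + 4))*0)*(-141 + 92) = ((-2 + 2/5)*0)*(-49) = ((-2 + 2*(⅕))*0)*(-49) = ((-2 + ⅖)*0)*(-49) = -8/5*0*(-49) = 0*(-49) = 0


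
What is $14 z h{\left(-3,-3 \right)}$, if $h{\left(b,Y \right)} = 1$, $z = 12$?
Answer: $168$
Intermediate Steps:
$14 z h{\left(-3,-3 \right)} = 14 \cdot 12 \cdot 1 = 168 \cdot 1 = 168$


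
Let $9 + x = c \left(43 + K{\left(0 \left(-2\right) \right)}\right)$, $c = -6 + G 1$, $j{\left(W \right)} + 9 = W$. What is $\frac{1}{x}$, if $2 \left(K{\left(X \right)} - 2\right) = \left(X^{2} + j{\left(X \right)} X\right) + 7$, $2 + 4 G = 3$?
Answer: $- \frac{8}{2303} \approx -0.0034737$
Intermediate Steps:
$G = \frac{1}{4}$ ($G = - \frac{1}{2} + \frac{1}{4} \cdot 3 = - \frac{1}{2} + \frac{3}{4} = \frac{1}{4} \approx 0.25$)
$j{\left(W \right)} = -9 + W$
$c = - \frac{23}{4}$ ($c = -6 + \frac{1}{4} \cdot 1 = -6 + \frac{1}{4} = - \frac{23}{4} \approx -5.75$)
$K{\left(X \right)} = \frac{11}{2} + \frac{X^{2}}{2} + \frac{X \left(-9 + X\right)}{2}$ ($K{\left(X \right)} = 2 + \frac{\left(X^{2} + \left(-9 + X\right) X\right) + 7}{2} = 2 + \frac{\left(X^{2} + X \left(-9 + X\right)\right) + 7}{2} = 2 + \frac{7 + X^{2} + X \left(-9 + X\right)}{2} = 2 + \left(\frac{7}{2} + \frac{X^{2}}{2} + \frac{X \left(-9 + X\right)}{2}\right) = \frac{11}{2} + \frac{X^{2}}{2} + \frac{X \left(-9 + X\right)}{2}$)
$x = - \frac{2303}{8}$ ($x = -9 - \frac{23 \left(43 + \left(\frac{11}{2} + \frac{\left(0 \left(-2\right)\right)^{2}}{2} + \frac{0 \left(-2\right) \left(-9 + 0 \left(-2\right)\right)}{2}\right)\right)}{4} = -9 - \frac{23 \left(43 + \left(\frac{11}{2} + \frac{0^{2}}{2} + \frac{1}{2} \cdot 0 \left(-9 + 0\right)\right)\right)}{4} = -9 - \frac{23 \left(43 + \left(\frac{11}{2} + \frac{1}{2} \cdot 0 + \frac{1}{2} \cdot 0 \left(-9\right)\right)\right)}{4} = -9 - \frac{23 \left(43 + \left(\frac{11}{2} + 0 + 0\right)\right)}{4} = -9 - \frac{23 \left(43 + \frac{11}{2}\right)}{4} = -9 - \frac{2231}{8} = - \frac{2303}{8} \approx -287.88$)
$\frac{1}{x} = \frac{1}{- \frac{2303}{8}} = - \frac{8}{2303}$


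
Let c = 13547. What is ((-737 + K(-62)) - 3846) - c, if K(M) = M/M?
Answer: -18129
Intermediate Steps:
K(M) = 1
((-737 + K(-62)) - 3846) - c = ((-737 + 1) - 3846) - 1*13547 = (-736 - 3846) - 13547 = -4582 - 13547 = -18129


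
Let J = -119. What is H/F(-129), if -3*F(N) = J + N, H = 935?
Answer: 2805/248 ≈ 11.310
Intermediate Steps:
F(N) = 119/3 - N/3 (F(N) = -(-119 + N)/3 = 119/3 - N/3)
H/F(-129) = 935/(119/3 - 1/3*(-129)) = 935/(119/3 + 43) = 935/(248/3) = 935*(3/248) = 2805/248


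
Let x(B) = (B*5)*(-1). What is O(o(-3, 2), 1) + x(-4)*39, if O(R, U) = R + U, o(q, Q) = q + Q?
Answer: 780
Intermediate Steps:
o(q, Q) = Q + q
x(B) = -5*B (x(B) = (5*B)*(-1) = -5*B)
O(o(-3, 2), 1) + x(-4)*39 = ((2 - 3) + 1) - 5*(-4)*39 = (-1 + 1) + 20*39 = 0 + 780 = 780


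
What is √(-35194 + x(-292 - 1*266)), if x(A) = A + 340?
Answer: 2*I*√8853 ≈ 188.18*I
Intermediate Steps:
x(A) = 340 + A
√(-35194 + x(-292 - 1*266)) = √(-35194 + (340 + (-292 - 1*266))) = √(-35194 + (340 + (-292 - 266))) = √(-35194 + (340 - 558)) = √(-35194 - 218) = √(-35412) = 2*I*√8853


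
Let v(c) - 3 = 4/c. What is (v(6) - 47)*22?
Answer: -2860/3 ≈ -953.33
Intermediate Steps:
v(c) = 3 + 4/c
(v(6) - 47)*22 = ((3 + 4/6) - 47)*22 = ((3 + 4*(⅙)) - 47)*22 = ((3 + ⅔) - 47)*22 = (11/3 - 47)*22 = -130/3*22 = -2860/3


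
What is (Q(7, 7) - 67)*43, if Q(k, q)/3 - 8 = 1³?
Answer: -1720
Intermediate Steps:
Q(k, q) = 27 (Q(k, q) = 24 + 3*1³ = 24 + 3*1 = 24 + 3 = 27)
(Q(7, 7) - 67)*43 = (27 - 67)*43 = -40*43 = -1720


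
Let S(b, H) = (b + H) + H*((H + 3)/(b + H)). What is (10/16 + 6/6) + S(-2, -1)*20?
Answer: -1081/24 ≈ -45.042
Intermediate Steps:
S(b, H) = H + b + H*(3 + H)/(H + b) (S(b, H) = (H + b) + H*((3 + H)/(H + b)) = (H + b) + H*(3 + H)/(H + b) = H + b + H*(3 + H)/(H + b))
(10/16 + 6/6) + S(-2, -1)*20 = (10/16 + 6/6) + (((-2)² + 2*(-1)² + 3*(-1) + 2*(-1)*(-2))/(-1 - 2))*20 = (10*(1/16) + 6*(⅙)) + ((4 + 2*1 - 3 + 4)/(-3))*20 = (5/8 + 1) - (4 + 2 - 3 + 4)/3*20 = 13/8 - ⅓*7*20 = 13/8 - 7/3*20 = 13/8 - 140/3 = -1081/24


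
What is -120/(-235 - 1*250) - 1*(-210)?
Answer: 20394/97 ≈ 210.25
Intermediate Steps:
-120/(-235 - 1*250) - 1*(-210) = -120/(-235 - 250) + 210 = -120/(-485) + 210 = -120*(-1/485) + 210 = 24/97 + 210 = 20394/97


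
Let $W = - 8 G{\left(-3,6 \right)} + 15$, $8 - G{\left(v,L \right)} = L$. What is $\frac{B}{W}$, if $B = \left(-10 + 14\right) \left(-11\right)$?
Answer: $44$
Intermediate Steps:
$G{\left(v,L \right)} = 8 - L$
$B = -44$ ($B = 4 \left(-11\right) = -44$)
$W = -1$ ($W = - 8 \left(8 - 6\right) + 15 = \left(-8\right) 2 + 15 = -16 + 15 = -1$)
$\frac{B}{W} = - \frac{44}{-1} = \left(-44\right) \left(-1\right) = 44$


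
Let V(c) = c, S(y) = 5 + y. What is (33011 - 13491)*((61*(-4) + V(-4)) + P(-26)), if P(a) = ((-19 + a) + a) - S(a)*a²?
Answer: 270879040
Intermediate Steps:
P(a) = -19 + 2*a - a²*(5 + a) (P(a) = ((-19 + a) + a) - (5 + a)*a² = (-19 + 2*a) - a²*(5 + a) = -19 + 2*a - a²*(5 + a))
(33011 - 13491)*((61*(-4) + V(-4)) + P(-26)) = (33011 - 13491)*((61*(-4) - 4) + (-19 + 2*(-26) - 1*(-26)²*(5 - 26))) = 19520*((-244 - 4) + (-19 - 52 - 1*676*(-21))) = 19520*(-248 + (-19 - 52 + 14196)) = 19520*(-248 + 14125) = 19520*13877 = 270879040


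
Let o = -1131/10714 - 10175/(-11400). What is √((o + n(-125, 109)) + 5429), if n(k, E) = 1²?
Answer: √8101692490037718/1221396 ≈ 73.694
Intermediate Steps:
n(k, E) = 1
o = 1922431/2442792 (o = -1131*1/10714 - 10175*(-1/11400) = -1131/10714 + 407/456 = 1922431/2442792 ≈ 0.78698)
√((o + n(-125, 109)) + 5429) = √((1922431/2442792 + 1) + 5429) = √(4365223/2442792 + 5429) = √(13266282991/2442792) = √8101692490037718/1221396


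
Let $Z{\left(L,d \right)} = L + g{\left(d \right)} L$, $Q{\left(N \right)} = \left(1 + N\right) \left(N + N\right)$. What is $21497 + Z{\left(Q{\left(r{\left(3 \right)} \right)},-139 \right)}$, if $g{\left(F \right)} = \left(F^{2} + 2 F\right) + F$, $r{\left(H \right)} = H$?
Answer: $475217$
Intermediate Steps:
$Q{\left(N \right)} = 2 N \left(1 + N\right)$ ($Q{\left(N \right)} = \left(1 + N\right) 2 N = 2 N \left(1 + N\right)$)
$g{\left(F \right)} = F^{2} + 3 F$
$Z{\left(L,d \right)} = L + L d \left(3 + d\right)$ ($Z{\left(L,d \right)} = L + d \left(3 + d\right) L = L + L d \left(3 + d\right)$)
$21497 + Z{\left(Q{\left(r{\left(3 \right)} \right)},-139 \right)} = 21497 + 2 \cdot 3 \left(1 + 3\right) \left(1 - 139 \left(3 - 139\right)\right) = 21497 + 2 \cdot 3 \cdot 4 \left(1 - -18904\right) = 21497 + 24 \left(1 + 18904\right) = 21497 + 24 \cdot 18905 = 21497 + 453720 = 475217$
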